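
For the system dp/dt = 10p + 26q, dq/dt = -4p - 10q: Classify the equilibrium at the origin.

center

A = [[10,26],[-4,-10]]; det(A-λI) = λ^2 + 4.
λ = 0 ± 2i: zero real part.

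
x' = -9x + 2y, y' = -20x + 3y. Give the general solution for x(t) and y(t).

Coefficient matrix A = [[-9, 2], [-20, 3]].
Characteristic polynomial det(A - λI) = λ^2 + 6λ + 13 = 0.
Eigenvalues λ = -3 ± 2i (complex conjugate pair).
For λ=-3+2i: an eigenvector is (-1,-3) - i(0,1) = (-1, -3 - i).
A real fundamental pair from Re and Im of e^((-3+2i)t)v: X_1 = e^(-3t)(cos(2t)·(-1,-3) + sin(2t)·(0,1)), X_2 = e^(-3t)(sin(2t)·(-1,-3) - cos(2t)·(0,1)).
General solution: C_1X_1 + C_2X_2.

x(t) = -C_1e^(-3t)cos(2t) - C_2e^(-3t)sin(2t), y(t) = C_1e^(-3t)sin(2t) - 3C_1e^(-3t)cos(2t) - 3C_2e^(-3t)sin(2t) - C_2e^(-3t)cos(2t)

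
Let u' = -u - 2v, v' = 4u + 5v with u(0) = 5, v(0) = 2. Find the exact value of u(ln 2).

-32

A = [[-1,-2],[4,5]]; eigenvalues λ = 1, 3.
Eigenvectors: (-1,1) for λ=1, (1,-2) for λ=3.
From the initial condition, c_1 = -12, c_2 = -7.
u(ln 2) = (-12)(2^1)(-1) + (-7)(2^3)(1) = -32.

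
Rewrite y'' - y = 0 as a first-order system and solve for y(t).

Let x_1 = y, x_2 = y'. Then x_1' = x_2 and x_2' = x_1.
A = [[0,1],[1,0]]; det(A-λI) = λ^2 - 1.
Eigenvalues λ = -1, 1 with eigenvectors (1,-1), (1,1).

y(t) = K_1e^(-t) + K_2e^(t)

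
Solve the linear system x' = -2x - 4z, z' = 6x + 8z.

Coefficient matrix A = [[-2, -4], [6, 8]].
Characteristic polynomial det(A - λI) = λ^2 - 6λ + 8 = 0.
Eigenvalues λ = 4, 2.
For λ=4: (A-λI) row 1 is [-6, -4], so an eigenvector is (2, -3).
For λ=2: (A-λI) row 1 is [-4, -4], so an eigenvector is (1, -1).
General solution: C_1e^(4t)(2,-3) + C_2e^(2t)(1,-1).

x(t) = 2C_1e^(4t) + C_2e^(2t), z(t) = -3C_1e^(4t) - C_2e^(2t)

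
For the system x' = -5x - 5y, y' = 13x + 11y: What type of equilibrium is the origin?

A = [[-5,-5],[13,11]]; det(A-λI) = λ^2 - 6λ + 10.
λ = 3 ± i: positive real part.

unstable spiral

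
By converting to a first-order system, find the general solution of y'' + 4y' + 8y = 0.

Let x_1 = y, x_2 = y'. Then x_1' = x_2 and x_2' = -8x_1 - 4x_2.
A = [[0,1],[-8,-4]]; det(A-λI) = λ^2 + 4λ + 8.
Eigenvalues λ = -2 ± 2i.

y(t) = C_1e^(-2t)cos(2t) + C_2e^(-2t)sin(2t)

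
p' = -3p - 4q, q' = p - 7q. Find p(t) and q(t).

Coefficient matrix A = [[-3, -4], [1, -7]].
Characteristic polynomial det(A - λI) = λ^2 + 10λ + 25 = 0.
Single eigenvalue λ = -5 with algebraic multiplicity 2.
Eigenvector v = (2,1); generalized eigenvector w with (A-λI)w=v is (3,1).
General solution: e^(-5t)[c_1·v + c_2·(t·v + w)].

p(t) = 2c_1e^(-5t) + 2c_2te^(-5t) + 3c_2e^(-5t), q(t) = c_1e^(-5t) + c_2te^(-5t) + c_2e^(-5t)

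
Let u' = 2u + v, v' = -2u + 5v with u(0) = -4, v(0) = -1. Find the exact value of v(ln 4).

A = [[2,1],[-2,5]]; eigenvalues λ = 4, 3.
Eigenvectors: (-1,-2) for λ=4, (-1,-1) for λ=3.
From the initial condition, c_1 = -3, c_2 = 7.
v(ln 4) = (-3)(4^4)(-2) + (7)(4^3)(-1) = 1088.

1088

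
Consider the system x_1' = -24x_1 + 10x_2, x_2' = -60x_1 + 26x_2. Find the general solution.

Coefficient matrix A = [[-24, 10], [-60, 26]].
Characteristic polynomial det(A - λI) = λ^2 - 2λ - 24 = 0.
Eigenvalues λ = -4, 6.
For λ=-4: (A-λI) row 1 is [-20, 10], so an eigenvector is (-1, -2).
For λ=6: (A-λI) row 1 is [-30, 10], so an eigenvector is (1, 3).
General solution: K_1e^(-4t)(-1,-2) + K_2e^(6t)(1,3).

x_1(t) = -K_1e^(-4t) + K_2e^(6t), x_2(t) = -2K_1e^(-4t) + 3K_2e^(6t)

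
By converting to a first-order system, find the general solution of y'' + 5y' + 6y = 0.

y(t) = c_1e^(-3t) + c_2e^(-2t)

Let x_1 = y, x_2 = y'. Then x_1' = x_2 and x_2' = -6x_1 - 5x_2.
A = [[0,1],[-6,-5]]; det(A-λI) = λ^2 + 5λ + 6.
Eigenvalues λ = -3, -2 with eigenvectors (1,-3), (1,-2).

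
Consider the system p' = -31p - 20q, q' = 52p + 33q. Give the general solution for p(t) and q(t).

p(t) = -c_1e^(t)sin(4t) + 2c_1e^(t)cos(4t) + 2c_2e^(t)sin(4t) + c_2e^(t)cos(4t), q(t) = 2c_1e^(t)sin(4t) - 3c_1e^(t)cos(4t) - 3c_2e^(t)sin(4t) - 2c_2e^(t)cos(4t)

Coefficient matrix A = [[-31, -20], [52, 33]].
Characteristic polynomial det(A - λI) = λ^2 - 2λ + 17 = 0.
Eigenvalues λ = 1 ± 4i (complex conjugate pair).
For λ=1+4i: an eigenvector is (2,-3) - i(-1,2) = (2 + i, -3 - 2i).
A real fundamental pair from Re and Im of e^((1+4i)t)v: X_1 = e^(t)(cos(4t)·(2,-3) + sin(4t)·(-1,2)), X_2 = e^(t)(sin(4t)·(2,-3) - cos(4t)·(-1,2)).
General solution: c_1X_1 + c_2X_2.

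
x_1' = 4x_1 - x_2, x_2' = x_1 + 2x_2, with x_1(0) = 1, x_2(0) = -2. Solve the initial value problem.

Coefficient matrix A = [[4, -1], [1, 2]].
Characteristic polynomial det(A - λI) = λ^2 - 6λ + 9 = 0.
Single eigenvalue λ = 3 with algebraic multiplicity 2.
Eigenvector v = (-1,-1); generalized eigenvector w with (A-λI)w=v is (1,2).
General solution: e^(3t)[C_1·v + C_2·(t·v + w)].
Applying x_1(0)=1, x_2(0)=-2 gives C_1=-4, C_2=-3.

x_1(t) = 3te^(3t) + e^(3t), x_2(t) = 3te^(3t) - 2e^(3t)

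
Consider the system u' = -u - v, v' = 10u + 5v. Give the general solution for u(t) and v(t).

u(t) = C_1e^(2t)cos(t) + C_2e^(2t)sin(t), v(t) = C_1e^(2t)sin(t) - 3C_1e^(2t)cos(t) - 3C_2e^(2t)sin(t) - C_2e^(2t)cos(t)

Coefficient matrix A = [[-1, -1], [10, 5]].
Characteristic polynomial det(A - λI) = λ^2 - 4λ + 5 = 0.
Eigenvalues λ = 2 ± i (complex conjugate pair).
For λ=2+i: an eigenvector is (1,-3) - i(0,1) = (1, -3 - i).
A real fundamental pair from Re and Im of e^((2+i)t)v: X_1 = e^(2t)(cos(t)·(1,-3) + sin(t)·(0,1)), X_2 = e^(2t)(sin(t)·(1,-3) - cos(t)·(0,1)).
General solution: C_1X_1 + C_2X_2.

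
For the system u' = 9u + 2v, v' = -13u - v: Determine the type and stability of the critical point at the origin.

A = [[9,2],[-13,-1]]; det(A-λI) = λ^2 - 8λ + 17.
λ = 4 ± i: positive real part.

unstable spiral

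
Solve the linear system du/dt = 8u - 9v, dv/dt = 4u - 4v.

u(t) = -3C_1e^(2t) - 3C_2te^(2t) - 2C_2e^(2t), v(t) = -2C_1e^(2t) - 2C_2te^(2t) - C_2e^(2t)

Coefficient matrix A = [[8, -9], [4, -4]].
Characteristic polynomial det(A - λI) = λ^2 - 4λ + 4 = 0.
Single eigenvalue λ = 2 with algebraic multiplicity 2.
Eigenvector v = (-3,-2); generalized eigenvector w with (A-λI)w=v is (-2,-1).
General solution: e^(2t)[C_1·v + C_2·(t·v + w)].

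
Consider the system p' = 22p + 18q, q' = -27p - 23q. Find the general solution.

p(t) = -c_1e^(4t) - 2c_2e^(-5t), q(t) = c_1e^(4t) + 3c_2e^(-5t)

Coefficient matrix A = [[22, 18], [-27, -23]].
Characteristic polynomial det(A - λI) = λ^2 + λ - 20 = 0.
Eigenvalues λ = 4, -5.
For λ=4: (A-λI) row 1 is [18, 18], so an eigenvector is (-1, 1).
For λ=-5: (A-λI) row 1 is [27, 18], so an eigenvector is (-2, 3).
General solution: c_1e^(4t)(-1,1) + c_2e^(-5t)(-2,3).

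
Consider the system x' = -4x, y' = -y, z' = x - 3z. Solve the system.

x(t) = c_2e^(-4t), y(t) = c_1e^(-t), z(t) = -c_2e^(-4t) + c_3e^(-3t)

Coefficient matrix A = [[-4, 0, 0], [0, -1, 0], [1, 0, -3]].
det(A - λI) = 0 gives eigenvalues λ = -1, -4, -3.
For λ=-1: eigenvector (0,1,0).
For λ=-4: eigenvector (1,0,-1).
For λ=-3: eigenvector (0,0,1).
General solution: c_1e^(-t)(0,1,0) + c_2e^(-4t)(1,0,-1) + c_3e^(-3t)(0,0,1).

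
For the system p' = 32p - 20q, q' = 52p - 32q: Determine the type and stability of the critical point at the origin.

center

A = [[32,-20],[52,-32]]; det(A-λI) = λ^2 + 16.
λ = 0 ± 4i: zero real part.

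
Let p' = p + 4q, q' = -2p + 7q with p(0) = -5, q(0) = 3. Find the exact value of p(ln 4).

10240

A = [[1,4],[-2,7]]; eigenvalues λ = 5, 3.
Eigenvectors: (1,1) for λ=5, (-2,-1) for λ=3.
From the initial condition, c_1 = 11, c_2 = 8.
p(ln 4) = (11)(4^5)(1) + (8)(4^3)(-2) = 10240.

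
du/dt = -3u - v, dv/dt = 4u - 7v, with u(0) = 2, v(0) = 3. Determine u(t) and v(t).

Coefficient matrix A = [[-3, -1], [4, -7]].
Characteristic polynomial det(A - λI) = λ^2 + 10λ + 25 = 0.
Single eigenvalue λ = -5 with algebraic multiplicity 2.
Eigenvector v = (1,2); generalized eigenvector w with (A-λI)w=v is (-1,-3).
General solution: e^(-5t)[C_1·v + C_2·(t·v + w)].
Applying u(0)=2, v(0)=3 gives C_1=3, C_2=1.

u(t) = te^(-5t) + 2e^(-5t), v(t) = 2te^(-5t) + 3e^(-5t)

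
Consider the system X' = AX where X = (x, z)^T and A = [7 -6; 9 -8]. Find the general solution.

x(t) = K_1e^(t) + 2K_2e^(-2t), z(t) = K_1e^(t) + 3K_2e^(-2t)

Coefficient matrix A = [[7, -6], [9, -8]].
Characteristic polynomial det(A - λI) = λ^2 + λ - 2 = 0.
Eigenvalues λ = 1, -2.
For λ=1: (A-λI) row 1 is [6, -6], so an eigenvector is (1, 1).
For λ=-2: (A-λI) row 1 is [9, -6], so an eigenvector is (2, 3).
General solution: K_1e^(t)(1,1) + K_2e^(-2t)(2,3).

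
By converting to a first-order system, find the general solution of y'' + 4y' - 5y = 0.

Let x_1 = y, x_2 = y'. Then x_1' = x_2 and x_2' = 5x_1 - 4x_2.
A = [[0,1],[5,-4]]; det(A-λI) = λ^2 + 4λ - 5.
Eigenvalues λ = -5, 1 with eigenvectors (1,-5), (1,1).

y(t) = c_1e^(-5t) + c_2e^(t)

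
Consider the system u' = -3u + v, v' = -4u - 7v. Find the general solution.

Coefficient matrix A = [[-3, 1], [-4, -7]].
Characteristic polynomial det(A - λI) = λ^2 + 10λ + 25 = 0.
Single eigenvalue λ = -5 with algebraic multiplicity 2.
Eigenvector v = (-1,2); generalized eigenvector w with (A-λI)w=v is (1,-3).
General solution: e^(-5t)[c_1·v + c_2·(t·v + w)].

u(t) = -c_1e^(-5t) - c_2te^(-5t) + c_2e^(-5t), v(t) = 2c_1e^(-5t) + 2c_2te^(-5t) - 3c_2e^(-5t)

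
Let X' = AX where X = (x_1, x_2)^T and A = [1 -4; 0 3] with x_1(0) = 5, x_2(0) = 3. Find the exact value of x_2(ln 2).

A = [[1,-4],[0,3]]; eigenvalues λ = 1, 3.
Eigenvectors: (-1,0) for λ=1, (2,-1) for λ=3.
From the initial condition, c_1 = -11, c_2 = -3.
x_2(ln 2) = (-11)(2^1)(0) + (-3)(2^3)(-1) = 24.

24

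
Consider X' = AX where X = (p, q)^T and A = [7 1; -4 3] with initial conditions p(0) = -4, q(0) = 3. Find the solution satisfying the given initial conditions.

p(t) = -5te^(5t) - 4e^(5t), q(t) = 10te^(5t) + 3e^(5t)

Coefficient matrix A = [[7, 1], [-4, 3]].
Characteristic polynomial det(A - λI) = λ^2 - 10λ + 25 = 0.
Single eigenvalue λ = 5 with algebraic multiplicity 2.
Eigenvector v = (-1,2); generalized eigenvector w with (A-λI)w=v is (-2,3).
General solution: e^(5t)[K_1·v + K_2·(t·v + w)].
Applying p(0)=-4, q(0)=3 gives K_1=-6, K_2=5.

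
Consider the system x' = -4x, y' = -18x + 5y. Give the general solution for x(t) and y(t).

x(t) = -C_1e^(-4t), y(t) = -2C_1e^(-4t) + C_2e^(5t)

Coefficient matrix A = [[-4, 0], [-18, 5]].
Characteristic polynomial det(A - λI) = λ^2 - λ - 20 = 0.
Eigenvalues λ = -4, 5.
For λ=-4: (A-λI) row 2 is [-18, 9], so an eigenvector is (-1, -2).
For λ=5: (A-λI) row 1 is [-9, 0], so an eigenvector is (0, 1).
General solution: C_1e^(-4t)(-1,-2) + C_2e^(5t)(0,1).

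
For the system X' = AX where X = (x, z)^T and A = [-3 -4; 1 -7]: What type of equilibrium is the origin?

A = [[-3,-4],[1,-7]]; det(A-λI) = λ^2 + 10λ + 25.
repeated λ = -5 with a single eigenvector.

stable improper node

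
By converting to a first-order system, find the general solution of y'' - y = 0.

Let x_1 = y, x_2 = y'. Then x_1' = x_2 and x_2' = x_1.
A = [[0,1],[1,0]]; det(A-λI) = λ^2 - 1.
Eigenvalues λ = 1, -1 with eigenvectors (1,1), (1,-1).

y(t) = C_1e^(t) + C_2e^(-t)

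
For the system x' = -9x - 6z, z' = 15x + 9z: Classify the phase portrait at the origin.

A = [[-9,-6],[15,9]]; det(A-λI) = λ^2 + 9.
λ = 0 ± 3i: zero real part.

center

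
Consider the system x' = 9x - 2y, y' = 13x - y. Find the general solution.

x(t) = -c_1e^(4t)sin(t) + c_1e^(4t)cos(t) + c_2e^(4t)sin(t) + c_2e^(4t)cos(t), y(t) = -2c_1e^(4t)sin(t) + 3c_1e^(4t)cos(t) + 3c_2e^(4t)sin(t) + 2c_2e^(4t)cos(t)

Coefficient matrix A = [[9, -2], [13, -1]].
Characteristic polynomial det(A - λI) = λ^2 - 8λ + 17 = 0.
Eigenvalues λ = 4 ± i (complex conjugate pair).
For λ=4+i: an eigenvector is (1,3) - i(-1,-2) = (1 + i, 3 + 2i).
A real fundamental pair from Re and Im of e^((4+i)t)v: X_1 = e^(4t)(cos(t)·(1,3) + sin(t)·(-1,-2)), X_2 = e^(4t)(sin(t)·(1,3) - cos(t)·(-1,-2)).
General solution: c_1X_1 + c_2X_2.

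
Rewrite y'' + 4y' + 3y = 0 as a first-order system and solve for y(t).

Let x_1 = y, x_2 = y'. Then x_1' = x_2 and x_2' = -3x_1 - 4x_2.
A = [[0,1],[-3,-4]]; det(A-λI) = λ^2 + 4λ + 3.
Eigenvalues λ = -3, -1 with eigenvectors (1,-3), (1,-1).

y(t) = C_1e^(-3t) + C_2e^(-t)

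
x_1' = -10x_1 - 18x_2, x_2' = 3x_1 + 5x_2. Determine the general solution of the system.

Coefficient matrix A = [[-10, -18], [3, 5]].
Characteristic polynomial det(A - λI) = λ^2 + 5λ + 4 = 0.
Eigenvalues λ = -1, -4.
For λ=-1: (A-λI) row 1 is [-9, -18], so an eigenvector is (2, -1).
For λ=-4: (A-λI) row 1 is [-6, -18], so an eigenvector is (3, -1).
General solution: c_1e^(-t)(2,-1) + c_2e^(-4t)(3,-1).

x_1(t) = 2c_1e^(-t) + 3c_2e^(-4t), x_2(t) = -c_1e^(-t) - c_2e^(-4t)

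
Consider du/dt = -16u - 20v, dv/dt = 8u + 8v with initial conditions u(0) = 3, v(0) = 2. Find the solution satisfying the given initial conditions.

Coefficient matrix A = [[-16, -20], [8, 8]].
Characteristic polynomial det(A - λI) = λ^2 + 8λ + 32 = 0.
Eigenvalues λ = -4 ± 4i (complex conjugate pair).
For λ=-4+4i: an eigenvector is (-1,1) - i(-2,1) = (-1 + 2i, 1 - i).
A real fundamental pair from Re and Im of e^((-4+4i)t)v: X_1 = e^(-4t)(cos(4t)·(-1,1) + sin(4t)·(-2,1)), X_2 = e^(-4t)(sin(4t)·(-1,1) - cos(4t)·(-2,1)).
General solution: K_1X_1 + K_2X_2.
Applying u(0)=3, v(0)=2 gives K_1=7, K_2=5.

u(t) = -19e^(-4t)sin(4t) + 3e^(-4t)cos(4t), v(t) = 12e^(-4t)sin(4t) + 2e^(-4t)cos(4t)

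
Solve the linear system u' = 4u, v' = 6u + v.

u(t) = -c_1e^(4t), v(t) = -2c_1e^(4t) + c_2e^(t)

Coefficient matrix A = [[4, 0], [6, 1]].
Characteristic polynomial det(A - λI) = λ^2 - 5λ + 4 = 0.
Eigenvalues λ = 4, 1.
For λ=4: (A-λI) row 2 is [6, -3], so an eigenvector is (-1, -2).
For λ=1: (A-λI) row 1 is [3, 0], so an eigenvector is (0, 1).
General solution: c_1e^(4t)(-1,-2) + c_2e^(t)(0,1).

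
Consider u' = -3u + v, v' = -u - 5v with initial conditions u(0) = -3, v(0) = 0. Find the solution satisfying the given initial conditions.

Coefficient matrix A = [[-3, 1], [-1, -5]].
Characteristic polynomial det(A - λI) = λ^2 + 8λ + 16 = 0.
Single eigenvalue λ = -4 with algebraic multiplicity 2.
Eigenvector v = (1,-1); generalized eigenvector w with (A-λI)w=v is (1,0).
General solution: e^(-4t)[C_1·v + C_2·(t·v + w)].
Applying u(0)=-3, v(0)=0 gives C_1=0, C_2=-3.

u(t) = -3te^(-4t) - 3e^(-4t), v(t) = 3te^(-4t)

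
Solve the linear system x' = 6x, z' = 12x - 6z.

Coefficient matrix A = [[6, 0], [12, -6]].
Characteristic polynomial det(A - λI) = λ^2 - 36 = 0.
Eigenvalues λ = 6, -6.
For λ=6: (A-λI) row 2 is [12, -12], so an eigenvector is (-1, -1).
For λ=-6: (A-λI) row 1 is [12, 0], so an eigenvector is (0, 1).
General solution: c_1e^(6t)(-1,-1) + c_2e^(-6t)(0,1).

x(t) = -c_1e^(6t), z(t) = -c_1e^(6t) + c_2e^(-6t)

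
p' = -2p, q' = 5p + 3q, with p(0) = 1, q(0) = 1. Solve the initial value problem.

Coefficient matrix A = [[-2, 0], [5, 3]].
Characteristic polynomial det(A - λI) = λ^2 - λ - 6 = 0.
Eigenvalues λ = -2, 3.
For λ=-2: (A-λI) row 2 is [5, 5], so an eigenvector is (-1, 1).
For λ=3: (A-λI) row 1 is [-5, 0], so an eigenvector is (0, -1).
General solution: C_1e^(-2t)(-1,1) + C_2e^(3t)(0,-1).
Applying p(0)=1, q(0)=1 gives C_1=-1, C_2=-2.

p(t) = e^(-2t), q(t) = 2e^(3t) - e^(-2t)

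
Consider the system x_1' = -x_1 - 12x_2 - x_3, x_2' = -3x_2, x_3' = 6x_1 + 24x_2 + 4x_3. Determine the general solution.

x_1(t) = K_1e^(t) + 3K_2e^(-3t) - K_3e^(2t), x_2(t) = K_2e^(-3t), x_3(t) = -2K_1e^(t) - 6K_2e^(-3t) + 3K_3e^(2t)

Coefficient matrix A = [[-1, -12, -1], [0, -3, 0], [6, 24, 4]].
det(A - λI) = 0 gives eigenvalues λ = 1, -3, 2.
For λ=1: eigenvector (1,0,-2).
For λ=-3: eigenvector (3,1,-6).
For λ=2: eigenvector (-1,0,3).
General solution: K_1e^(t)(1,0,-2) + K_2e^(-3t)(3,1,-6) + K_3e^(2t)(-1,0,3).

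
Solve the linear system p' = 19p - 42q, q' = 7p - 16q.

Coefficient matrix A = [[19, -42], [7, -16]].
Characteristic polynomial det(A - λI) = λ^2 - 3λ - 10 = 0.
Eigenvalues λ = -2, 5.
For λ=-2: (A-λI) row 1 is [21, -42], so an eigenvector is (-2, -1).
For λ=5: (A-λI) row 1 is [14, -42], so an eigenvector is (-3, -1).
General solution: c_1e^(-2t)(-2,-1) + c_2e^(5t)(-3,-1).

p(t) = -2c_1e^(-2t) - 3c_2e^(5t), q(t) = -c_1e^(-2t) - c_2e^(5t)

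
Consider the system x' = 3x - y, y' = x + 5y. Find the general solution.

Coefficient matrix A = [[3, -1], [1, 5]].
Characteristic polynomial det(A - λI) = λ^2 - 8λ + 16 = 0.
Single eigenvalue λ = 4 with algebraic multiplicity 2.
Eigenvector v = (-1,1); generalized eigenvector w with (A-λI)w=v is (-1,2).
General solution: e^(4t)[C_1·v + C_2·(t·v + w)].

x(t) = -C_1e^(4t) - C_2te^(4t) - C_2e^(4t), y(t) = C_1e^(4t) + C_2te^(4t) + 2C_2e^(4t)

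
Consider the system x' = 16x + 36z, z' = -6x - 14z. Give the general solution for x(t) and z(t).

Coefficient matrix A = [[16, 36], [-6, -14]].
Characteristic polynomial det(A - λI) = λ^2 - 2λ - 8 = 0.
Eigenvalues λ = -2, 4.
For λ=-2: (A-λI) row 1 is [18, 36], so an eigenvector is (-2, 1).
For λ=4: (A-λI) row 1 is [12, 36], so an eigenvector is (3, -1).
General solution: c_1e^(-2t)(-2,1) + c_2e^(4t)(3,-1).

x(t) = -2c_1e^(-2t) + 3c_2e^(4t), z(t) = c_1e^(-2t) - c_2e^(4t)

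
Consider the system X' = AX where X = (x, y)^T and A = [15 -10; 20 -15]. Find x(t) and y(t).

x(t) = -C_1e^(-5t) - C_2e^(5t), y(t) = -2C_1e^(-5t) - C_2e^(5t)

Coefficient matrix A = [[15, -10], [20, -15]].
Characteristic polynomial det(A - λI) = λ^2 - 25 = 0.
Eigenvalues λ = -5, 5.
For λ=-5: (A-λI) row 1 is [20, -10], so an eigenvector is (-1, -2).
For λ=5: (A-λI) row 1 is [10, -10], so an eigenvector is (-1, -1).
General solution: C_1e^(-5t)(-1,-2) + C_2e^(5t)(-1,-1).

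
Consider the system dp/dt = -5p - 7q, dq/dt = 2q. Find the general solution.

Coefficient matrix A = [[-5, -7], [0, 2]].
Characteristic polynomial det(A - λI) = λ^2 + 3λ - 10 = 0.
Eigenvalues λ = -5, 2.
For λ=-5: (A-λI) row 1 is [0, -7], so an eigenvector is (1, 0).
For λ=2: (A-λI) row 1 is [-7, -7], so an eigenvector is (1, -1).
General solution: c_1e^(-5t)(1,0) + c_2e^(2t)(1,-1).

p(t) = c_1e^(-5t) + c_2e^(2t), q(t) = -c_2e^(2t)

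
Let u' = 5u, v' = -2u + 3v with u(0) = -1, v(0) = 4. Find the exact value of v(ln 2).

A = [[5,0],[-2,3]]; eigenvalues λ = 5, 3.
Eigenvectors: (1,-1) for λ=5, (0,1) for λ=3.
From the initial condition, c_1 = -1, c_2 = 3.
v(ln 2) = (-1)(2^5)(-1) + (3)(2^3)(1) = 56.

56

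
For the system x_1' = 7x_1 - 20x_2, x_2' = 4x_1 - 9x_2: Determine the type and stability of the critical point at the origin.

stable spiral

A = [[7,-20],[4,-9]]; det(A-λI) = λ^2 + 2λ + 17.
λ = -1 ± 4i: negative real part.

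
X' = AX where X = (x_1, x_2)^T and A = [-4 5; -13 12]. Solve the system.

Coefficient matrix A = [[-4, 5], [-13, 12]].
Characteristic polynomial det(A - λI) = λ^2 - 8λ + 17 = 0.
Eigenvalues λ = 4 ± i (complex conjugate pair).
For λ=4+i: an eigenvector is (-2,-3) - i(1,2) = (-2 - i, -3 - 2i).
A real fundamental pair from Re and Im of e^((4+i)t)v: X_1 = e^(4t)(cos(t)·(-2,-3) + sin(t)·(1,2)), X_2 = e^(4t)(sin(t)·(-2,-3) - cos(t)·(1,2)).
General solution: C_1X_1 + C_2X_2.

x_1(t) = C_1e^(4t)sin(t) - 2C_1e^(4t)cos(t) - 2C_2e^(4t)sin(t) - C_2e^(4t)cos(t), x_2(t) = 2C_1e^(4t)sin(t) - 3C_1e^(4t)cos(t) - 3C_2e^(4t)sin(t) - 2C_2e^(4t)cos(t)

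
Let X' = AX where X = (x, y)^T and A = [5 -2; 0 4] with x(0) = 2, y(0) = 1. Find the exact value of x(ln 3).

A = [[5,-2],[0,4]]; eigenvalues λ = 4, 5.
Eigenvectors: (2,1) for λ=4, (1,0) for λ=5.
From the initial condition, c_1 = 1, c_2 = 0.
x(ln 3) = (1)(3^4)(2) + (0)(3^5)(1) = 162.

162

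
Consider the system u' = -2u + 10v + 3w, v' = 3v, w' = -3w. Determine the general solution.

u(t) = c_1e^(-2t) + 2c_2e^(3t) - 3c_3e^(-3t), v(t) = c_2e^(3t), w(t) = c_3e^(-3t)

Coefficient matrix A = [[-2, 10, 3], [0, 3, 0], [0, 0, -3]].
det(A - λI) = 0 gives eigenvalues λ = -2, 3, -3.
For λ=-2: eigenvector (1,0,0).
For λ=3: eigenvector (2,1,0).
For λ=-3: eigenvector (-3,0,1).
General solution: c_1e^(-2t)(1,0,0) + c_2e^(3t)(2,1,0) + c_3e^(-3t)(-3,0,1).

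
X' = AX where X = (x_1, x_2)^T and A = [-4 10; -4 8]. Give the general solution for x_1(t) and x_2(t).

x_1(t) = 2K_1e^(2t)sin(2t) + K_1e^(2t)cos(2t) + K_2e^(2t)sin(2t) - 2K_2e^(2t)cos(2t), x_2(t) = K_1e^(2t)sin(2t) + K_1e^(2t)cos(2t) + K_2e^(2t)sin(2t) - K_2e^(2t)cos(2t)

Coefficient matrix A = [[-4, 10], [-4, 8]].
Characteristic polynomial det(A - λI) = λ^2 - 4λ + 8 = 0.
Eigenvalues λ = 2 ± 2i (complex conjugate pair).
For λ=2+2i: an eigenvector is (1,1) - i(2,1) = (1 - 2i, 1 - i).
A real fundamental pair from Re and Im of e^((2+2i)t)v: X_1 = e^(2t)(cos(2t)·(1,1) + sin(2t)·(2,1)), X_2 = e^(2t)(sin(2t)·(1,1) - cos(2t)·(2,1)).
General solution: K_1X_1 + K_2X_2.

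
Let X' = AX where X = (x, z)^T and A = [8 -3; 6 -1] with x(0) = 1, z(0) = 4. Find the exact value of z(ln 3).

-432

A = [[8,-3],[6,-1]]; eigenvalues λ = 5, 2.
Eigenvectors: (-1,-1) for λ=5, (-1,-2) for λ=2.
From the initial condition, c_1 = 2, c_2 = -3.
z(ln 3) = (2)(3^5)(-1) + (-3)(3^2)(-2) = -432.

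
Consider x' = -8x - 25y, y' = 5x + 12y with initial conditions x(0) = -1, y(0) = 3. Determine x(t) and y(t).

x(t) = -13e^(2t)sin(5t) - e^(2t)cos(5t), y(t) = 5e^(2t)sin(5t) + 3e^(2t)cos(5t)

Coefficient matrix A = [[-8, -25], [5, 12]].
Characteristic polynomial det(A - λI) = λ^2 - 4λ + 29 = 0.
Eigenvalues λ = 2 ± 5i (complex conjugate pair).
For λ=2+5i: an eigenvector is (2,-1) - i(1,0) = (2 - i, -1).
A real fundamental pair from Re and Im of e^((2+5i)t)v: X_1 = e^(2t)(cos(5t)·(2,-1) + sin(5t)·(1,0)), X_2 = e^(2t)(sin(5t)·(2,-1) - cos(5t)·(1,0)).
General solution: K_1X_1 + K_2X_2.
Applying x(0)=-1, y(0)=3 gives K_1=-3, K_2=-5.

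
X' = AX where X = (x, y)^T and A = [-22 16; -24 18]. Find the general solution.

Coefficient matrix A = [[-22, 16], [-24, 18]].
Characteristic polynomial det(A - λI) = λ^2 + 4λ - 12 = 0.
Eigenvalues λ = 2, -6.
For λ=2: (A-λI) row 1 is [-24, 16], so an eigenvector is (2, 3).
For λ=-6: (A-λI) row 1 is [-16, 16], so an eigenvector is (-1, -1).
General solution: C_1e^(2t)(2,3) + C_2e^(-6t)(-1,-1).

x(t) = 2C_1e^(2t) - C_2e^(-6t), y(t) = 3C_1e^(2t) - C_2e^(-6t)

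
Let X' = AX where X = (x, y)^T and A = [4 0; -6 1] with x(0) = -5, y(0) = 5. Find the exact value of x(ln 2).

-80

A = [[4,0],[-6,1]]; eigenvalues λ = 4, 1.
Eigenvectors: (-1,2) for λ=4, (0,1) for λ=1.
From the initial condition, c_1 = 5, c_2 = -5.
x(ln 2) = (5)(2^4)(-1) + (-5)(2^1)(0) = -80.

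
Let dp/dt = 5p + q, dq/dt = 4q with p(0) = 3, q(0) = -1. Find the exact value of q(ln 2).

A = [[5,1],[0,4]]; eigenvalues λ = 5, 4.
Eigenvectors: (-1,0) for λ=5, (1,-1) for λ=4.
From the initial condition, c_1 = -2, c_2 = 1.
q(ln 2) = (-2)(2^5)(0) + (1)(2^4)(-1) = -16.

-16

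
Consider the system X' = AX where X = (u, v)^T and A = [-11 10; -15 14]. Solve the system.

u(t) = -2c_1e^(4t) - c_2e^(-t), v(t) = -3c_1e^(4t) - c_2e^(-t)

Coefficient matrix A = [[-11, 10], [-15, 14]].
Characteristic polynomial det(A - λI) = λ^2 - 3λ - 4 = 0.
Eigenvalues λ = 4, -1.
For λ=4: (A-λI) row 1 is [-15, 10], so an eigenvector is (-2, -3).
For λ=-1: (A-λI) row 1 is [-10, 10], so an eigenvector is (-1, -1).
General solution: c_1e^(4t)(-2,-3) + c_2e^(-t)(-1,-1).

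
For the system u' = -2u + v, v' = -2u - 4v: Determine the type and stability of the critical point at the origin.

stable spiral

A = [[-2,1],[-2,-4]]; det(A-λI) = λ^2 + 6λ + 10.
λ = -3 ± i: negative real part.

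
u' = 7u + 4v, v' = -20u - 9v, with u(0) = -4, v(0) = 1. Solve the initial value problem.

Coefficient matrix A = [[7, 4], [-20, -9]].
Characteristic polynomial det(A - λI) = λ^2 + 2λ + 17 = 0.
Eigenvalues λ = -1 ± 4i (complex conjugate pair).
For λ=-1+4i: an eigenvector is (1,-2) - i(0,-1) = (1, -2 + i).
A real fundamental pair from Re and Im of e^((-1+4i)t)v: X_1 = e^(-t)(cos(4t)·(1,-2) + sin(4t)·(0,-1)), X_2 = e^(-t)(sin(4t)·(1,-2) - cos(4t)·(0,-1)).
General solution: C_1X_1 + C_2X_2.
Applying u(0)=-4, v(0)=1 gives C_1=-4, C_2=-7.

u(t) = -7e^(-t)sin(4t) - 4e^(-t)cos(4t), v(t) = 18e^(-t)sin(4t) + e^(-t)cos(4t)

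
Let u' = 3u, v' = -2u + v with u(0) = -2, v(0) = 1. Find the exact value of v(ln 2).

A = [[3,0],[-2,1]]; eigenvalues λ = 1, 3.
Eigenvectors: (0,1) for λ=1, (-1,1) for λ=3.
From the initial condition, c_1 = -1, c_2 = 2.
v(ln 2) = (-1)(2^1)(1) + (2)(2^3)(1) = 14.

14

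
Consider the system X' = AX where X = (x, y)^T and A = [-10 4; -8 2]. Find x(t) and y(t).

x(t) = C_1e^(-6t) - C_2e^(-2t), y(t) = C_1e^(-6t) - 2C_2e^(-2t)

Coefficient matrix A = [[-10, 4], [-8, 2]].
Characteristic polynomial det(A - λI) = λ^2 + 8λ + 12 = 0.
Eigenvalues λ = -6, -2.
For λ=-6: (A-λI) row 1 is [-4, 4], so an eigenvector is (1, 1).
For λ=-2: (A-λI) row 1 is [-8, 4], so an eigenvector is (-1, -2).
General solution: C_1e^(-6t)(1,1) + C_2e^(-2t)(-1,-2).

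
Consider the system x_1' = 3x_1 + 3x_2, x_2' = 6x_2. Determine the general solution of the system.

x_1(t) = K_1e^(6t) - K_2e^(3t), x_2(t) = K_1e^(6t)

Coefficient matrix A = [[3, 3], [0, 6]].
Characteristic polynomial det(A - λI) = λ^2 - 9λ + 18 = 0.
Eigenvalues λ = 6, 3.
For λ=6: (A-λI) row 1 is [-3, 3], so an eigenvector is (1, 1).
For λ=3: (A-λI) row 1 is [0, 3], so an eigenvector is (-1, 0).
General solution: K_1e^(6t)(1,1) + K_2e^(3t)(-1,0).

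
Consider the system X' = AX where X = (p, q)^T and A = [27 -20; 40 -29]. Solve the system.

p(t) = 2C_1e^(-t)sin(4t) + C_1e^(-t)cos(4t) + C_2e^(-t)sin(4t) - 2C_2e^(-t)cos(4t), q(t) = 3C_1e^(-t)sin(4t) + C_1e^(-t)cos(4t) + C_2e^(-t)sin(4t) - 3C_2e^(-t)cos(4t)

Coefficient matrix A = [[27, -20], [40, -29]].
Characteristic polynomial det(A - λI) = λ^2 + 2λ + 17 = 0.
Eigenvalues λ = -1 ± 4i (complex conjugate pair).
For λ=-1+4i: an eigenvector is (1,1) - i(2,3) = (1 - 2i, 1 - 3i).
A real fundamental pair from Re and Im of e^((-1+4i)t)v: X_1 = e^(-t)(cos(4t)·(1,1) + sin(4t)·(2,3)), X_2 = e^(-t)(sin(4t)·(1,1) - cos(4t)·(2,3)).
General solution: C_1X_1 + C_2X_2.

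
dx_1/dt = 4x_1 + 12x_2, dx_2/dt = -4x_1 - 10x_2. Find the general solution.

Coefficient matrix A = [[4, 12], [-4, -10]].
Characteristic polynomial det(A - λI) = λ^2 + 6λ + 8 = 0.
Eigenvalues λ = -2, -4.
For λ=-2: (A-λI) row 1 is [6, 12], so an eigenvector is (-2, 1).
For λ=-4: (A-λI) row 1 is [8, 12], so an eigenvector is (3, -2).
General solution: c_1e^(-2t)(-2,1) + c_2e^(-4t)(3,-2).

x_1(t) = -2c_1e^(-2t) + 3c_2e^(-4t), x_2(t) = c_1e^(-2t) - 2c_2e^(-4t)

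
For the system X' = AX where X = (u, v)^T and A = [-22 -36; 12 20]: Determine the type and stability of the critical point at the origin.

saddle

A = [[-22,-36],[12,20]]; det(A-λI) = λ^2 + 2λ - 8.
λ = 2, -4: opposite signs.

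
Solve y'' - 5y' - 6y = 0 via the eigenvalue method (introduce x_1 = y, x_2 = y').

y(t) = C_1e^(6t) + C_2e^(-t)

Let x_1 = y, x_2 = y'. Then x_1' = x_2 and x_2' = 6x_1 + 5x_2.
A = [[0,1],[6,5]]; det(A-λI) = λ^2 - 5λ - 6.
Eigenvalues λ = 6, -1 with eigenvectors (1,6), (1,-1).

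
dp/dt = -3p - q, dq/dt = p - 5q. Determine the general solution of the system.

Coefficient matrix A = [[-3, -1], [1, -5]].
Characteristic polynomial det(A - λI) = λ^2 + 8λ + 16 = 0.
Single eigenvalue λ = -4 with algebraic multiplicity 2.
Eigenvector v = (1,1); generalized eigenvector w with (A-λI)w=v is (3,2).
General solution: e^(-4t)[C_1·v + C_2·(t·v + w)].

p(t) = C_1e^(-4t) + C_2te^(-4t) + 3C_2e^(-4t), q(t) = C_1e^(-4t) + C_2te^(-4t) + 2C_2e^(-4t)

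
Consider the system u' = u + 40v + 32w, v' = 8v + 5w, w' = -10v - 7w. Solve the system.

u(t) = -8K_1e^(-2t) + K_2e^(t) - 4K_3e^(3t), v(t) = -K_1e^(-2t) - K_3e^(3t), w(t) = 2K_1e^(-2t) + K_3e^(3t)

Coefficient matrix A = [[1, 40, 32], [0, 8, 5], [0, -10, -7]].
det(A - λI) = 0 gives eigenvalues λ = -2, 1, 3.
For λ=-2: eigenvector (-8,-1,2).
For λ=1: eigenvector (1,0,0).
For λ=3: eigenvector (-4,-1,1).
General solution: K_1e^(-2t)(-8,-1,2) + K_2e^(t)(1,0,0) + K_3e^(3t)(-4,-1,1).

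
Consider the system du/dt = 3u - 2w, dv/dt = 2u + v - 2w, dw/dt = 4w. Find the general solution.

Coefficient matrix A = [[3, 0, -2], [2, 1, -2], [0, 0, 4]].
det(A - λI) = 0 gives eigenvalues λ = 3, 1, 4.
For λ=3: eigenvector (1,1,0).
For λ=1: eigenvector (0,1,0).
For λ=4: eigenvector (-2,-2,1).
General solution: c_1e^(3t)(1,1,0) + c_2e^(t)(0,1,0) + c_3e^(4t)(-2,-2,1).

u(t) = c_1e^(3t) - 2c_3e^(4t), v(t) = c_1e^(3t) + c_2e^(t) - 2c_3e^(4t), w(t) = c_3e^(4t)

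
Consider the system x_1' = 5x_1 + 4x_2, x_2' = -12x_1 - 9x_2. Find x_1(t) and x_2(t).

Coefficient matrix A = [[5, 4], [-12, -9]].
Characteristic polynomial det(A - λI) = λ^2 + 4λ + 3 = 0.
Eigenvalues λ = -3, -1.
For λ=-3: (A-λI) row 1 is [8, 4], so an eigenvector is (1, -2).
For λ=-1: (A-λI) row 1 is [6, 4], so an eigenvector is (2, -3).
General solution: K_1e^(-3t)(1,-2) + K_2e^(-t)(2,-3).

x_1(t) = K_1e^(-3t) + 2K_2e^(-t), x_2(t) = -2K_1e^(-3t) - 3K_2e^(-t)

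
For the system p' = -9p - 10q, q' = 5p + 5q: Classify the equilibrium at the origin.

A = [[-9,-10],[5,5]]; det(A-λI) = λ^2 + 4λ + 5.
λ = -2 ± i: negative real part.

stable spiral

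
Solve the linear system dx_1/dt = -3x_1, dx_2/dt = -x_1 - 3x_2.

x_1(t) = K_2e^(-3t), x_2(t) = -K_1e^(-3t) - K_2te^(-3t) + 3K_2e^(-3t)

Coefficient matrix A = [[-3, 0], [-1, -3]].
Characteristic polynomial det(A - λI) = λ^2 + 6λ + 9 = 0.
Single eigenvalue λ = -3 with algebraic multiplicity 2.
Eigenvector v = (0,-1); generalized eigenvector w with (A-λI)w=v is (1,3).
General solution: e^(-3t)[K_1·v + K_2·(t·v + w)].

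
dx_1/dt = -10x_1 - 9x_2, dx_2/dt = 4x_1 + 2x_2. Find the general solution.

x_1(t) = 3C_1e^(-4t) + 3C_2te^(-4t) - 2C_2e^(-4t), x_2(t) = -2C_1e^(-4t) - 2C_2te^(-4t) + C_2e^(-4t)

Coefficient matrix A = [[-10, -9], [4, 2]].
Characteristic polynomial det(A - λI) = λ^2 + 8λ + 16 = 0.
Single eigenvalue λ = -4 with algebraic multiplicity 2.
Eigenvector v = (3,-2); generalized eigenvector w with (A-λI)w=v is (-2,1).
General solution: e^(-4t)[C_1·v + C_2·(t·v + w)].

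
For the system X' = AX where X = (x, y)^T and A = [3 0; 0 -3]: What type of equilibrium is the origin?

saddle

A = [[3,0],[0,-3]]; det(A-λI) = λ^2 - 9.
λ = -3, 3: opposite signs.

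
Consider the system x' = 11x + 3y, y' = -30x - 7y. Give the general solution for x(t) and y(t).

Coefficient matrix A = [[11, 3], [-30, -7]].
Characteristic polynomial det(A - λI) = λ^2 - 4λ + 13 = 0.
Eigenvalues λ = 2 ± 3i (complex conjugate pair).
For λ=2+3i: an eigenvector is (0,-1) - i(-1,3) = (0 + i, -1 - 3i).
A real fundamental pair from Re and Im of e^((2+3i)t)v: X_1 = e^(2t)(cos(3t)·(0,-1) + sin(3t)·(-1,3)), X_2 = e^(2t)(sin(3t)·(0,-1) - cos(3t)·(-1,3)).
General solution: K_1X_1 + K_2X_2.

x(t) = -K_1e^(2t)sin(3t) + K_2e^(2t)cos(3t), y(t) = 3K_1e^(2t)sin(3t) - K_1e^(2t)cos(3t) - K_2e^(2t)sin(3t) - 3K_2e^(2t)cos(3t)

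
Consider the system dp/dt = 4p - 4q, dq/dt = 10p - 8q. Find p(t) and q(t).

p(t) = C_1e^(-2t)sin(2t) + C_1e^(-2t)cos(2t) + C_2e^(-2t)sin(2t) - C_2e^(-2t)cos(2t), q(t) = 2C_1e^(-2t)sin(2t) + C_1e^(-2t)cos(2t) + C_2e^(-2t)sin(2t) - 2C_2e^(-2t)cos(2t)

Coefficient matrix A = [[4, -4], [10, -8]].
Characteristic polynomial det(A - λI) = λ^2 + 4λ + 8 = 0.
Eigenvalues λ = -2 ± 2i (complex conjugate pair).
For λ=-2+2i: an eigenvector is (1,1) - i(1,2) = (1 - i, 1 - 2i).
A real fundamental pair from Re and Im of e^((-2+2i)t)v: X_1 = e^(-2t)(cos(2t)·(1,1) + sin(2t)·(1,2)), X_2 = e^(-2t)(sin(2t)·(1,1) - cos(2t)·(1,2)).
General solution: C_1X_1 + C_2X_2.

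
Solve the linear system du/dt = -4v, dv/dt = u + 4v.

Coefficient matrix A = [[0, -4], [1, 4]].
Characteristic polynomial det(A - λI) = λ^2 - 4λ + 4 = 0.
Single eigenvalue λ = 2 with algebraic multiplicity 2.
Eigenvector v = (-2,1); generalized eigenvector w with (A-λI)w=v is (1,0).
General solution: e^(2t)[K_1·v + K_2·(t·v + w)].

u(t) = -2K_1e^(2t) - 2K_2te^(2t) + K_2e^(2t), v(t) = K_1e^(2t) + K_2te^(2t)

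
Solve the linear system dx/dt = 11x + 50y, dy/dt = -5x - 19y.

Coefficient matrix A = [[11, 50], [-5, -19]].
Characteristic polynomial det(A - λI) = λ^2 + 8λ + 41 = 0.
Eigenvalues λ = -4 ± 5i (complex conjugate pair).
For λ=-4+5i: an eigenvector is (-3,1) - i(1,0) = (-3 - i, 1).
A real fundamental pair from Re and Im of e^((-4+5i)t)v: X_1 = e^(-4t)(cos(5t)·(-3,1) + sin(5t)·(1,0)), X_2 = e^(-4t)(sin(5t)·(-3,1) - cos(5t)·(1,0)).
General solution: K_1X_1 + K_2X_2.

x(t) = K_1e^(-4t)sin(5t) - 3K_1e^(-4t)cos(5t) - 3K_2e^(-4t)sin(5t) - K_2e^(-4t)cos(5t), y(t) = K_1e^(-4t)cos(5t) + K_2e^(-4t)sin(5t)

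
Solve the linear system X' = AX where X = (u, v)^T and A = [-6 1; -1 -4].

Coefficient matrix A = [[-6, 1], [-1, -4]].
Characteristic polynomial det(A - λI) = λ^2 + 10λ + 25 = 0.
Single eigenvalue λ = -5 with algebraic multiplicity 2.
Eigenvector v = (1,1); generalized eigenvector w with (A-λI)w=v is (-1,0).
General solution: e^(-5t)[c_1·v + c_2·(t·v + w)].

u(t) = c_1e^(-5t) + c_2te^(-5t) - c_2e^(-5t), v(t) = c_1e^(-5t) + c_2te^(-5t)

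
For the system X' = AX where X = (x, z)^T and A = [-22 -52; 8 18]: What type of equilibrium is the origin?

A = [[-22,-52],[8,18]]; det(A-λI) = λ^2 + 4λ + 20.
λ = -2 ± 4i: negative real part.

stable spiral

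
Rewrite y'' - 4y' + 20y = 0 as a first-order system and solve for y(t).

y(t) = K_1e^(2t)cos(4t) + K_2e^(2t)sin(4t)

Let x_1 = y, x_2 = y'. Then x_1' = x_2 and x_2' = -20x_1 + 4x_2.
A = [[0,1],[-20,4]]; det(A-λI) = λ^2 - 4λ + 20.
Eigenvalues λ = 2 ± 4i.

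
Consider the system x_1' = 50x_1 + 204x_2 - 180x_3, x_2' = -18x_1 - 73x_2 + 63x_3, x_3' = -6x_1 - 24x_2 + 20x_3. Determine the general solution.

Coefficient matrix A = [[50, 204, -180], [-18, -73, 63], [-6, -24, 20]].
det(A - λI) = 0 gives eigenvalues λ = -1, 2, -4.
For λ=-1: eigenvector (-4,1,0).
For λ=2: eigenvector (9,-3,-1).
For λ=-4: eigenvector (-8,3,1).
General solution: K_1e^(-t)(-4,1,0) + K_2e^(2t)(9,-3,-1) + K_3e^(-4t)(-8,3,1).

x_1(t) = -4K_1e^(-t) + 9K_2e^(2t) - 8K_3e^(-4t), x_2(t) = K_1e^(-t) - 3K_2e^(2t) + 3K_3e^(-4t), x_3(t) = -K_2e^(2t) + K_3e^(-4t)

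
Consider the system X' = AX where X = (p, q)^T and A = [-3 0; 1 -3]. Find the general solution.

Coefficient matrix A = [[-3, 0], [1, -3]].
Characteristic polynomial det(A - λI) = λ^2 + 6λ + 9 = 0.
Single eigenvalue λ = -3 with algebraic multiplicity 2.
Eigenvector v = (0,1); generalized eigenvector w with (A-λI)w=v is (1,3).
General solution: e^(-3t)[c_1·v + c_2·(t·v + w)].

p(t) = c_2e^(-3t), q(t) = c_1e^(-3t) + c_2te^(-3t) + 3c_2e^(-3t)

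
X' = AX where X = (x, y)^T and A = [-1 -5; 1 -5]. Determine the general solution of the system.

x(t) = -C_1e^(-3t)sin(t) + 2C_1e^(-3t)cos(t) + 2C_2e^(-3t)sin(t) + C_2e^(-3t)cos(t), y(t) = C_1e^(-3t)cos(t) + C_2e^(-3t)sin(t)

Coefficient matrix A = [[-1, -5], [1, -5]].
Characteristic polynomial det(A - λI) = λ^2 + 6λ + 10 = 0.
Eigenvalues λ = -3 ± i (complex conjugate pair).
For λ=-3+i: an eigenvector is (2,1) - i(-1,0) = (2 + i, 1).
A real fundamental pair from Re and Im of e^((-3+i)t)v: X_1 = e^(-3t)(cos(t)·(2,1) + sin(t)·(-1,0)), X_2 = e^(-3t)(sin(t)·(2,1) - cos(t)·(-1,0)).
General solution: C_1X_1 + C_2X_2.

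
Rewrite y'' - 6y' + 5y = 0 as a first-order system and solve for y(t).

y(t) = K_1e^(t) + K_2e^(5t)

Let x_1 = y, x_2 = y'. Then x_1' = x_2 and x_2' = -5x_1 + 6x_2.
A = [[0,1],[-5,6]]; det(A-λI) = λ^2 - 6λ + 5.
Eigenvalues λ = 1, 5 with eigenvectors (1,1), (1,5).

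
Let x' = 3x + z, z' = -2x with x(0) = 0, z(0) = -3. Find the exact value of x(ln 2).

A = [[3,1],[-2,0]]; eigenvalues λ = 1, 2.
Eigenvectors: (-1,2) for λ=1, (1,-1) for λ=2.
From the initial condition, c_1 = -3, c_2 = -3.
x(ln 2) = (-3)(2^1)(-1) + (-3)(2^2)(1) = -6.

-6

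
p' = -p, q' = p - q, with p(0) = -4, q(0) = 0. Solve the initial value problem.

p(t) = -4e^(-t), q(t) = -4te^(-t)

Coefficient matrix A = [[-1, 0], [1, -1]].
Characteristic polynomial det(A - λI) = λ^2 + 2λ + 1 = 0.
Single eigenvalue λ = -1 with algebraic multiplicity 2.
Eigenvector v = (0,-1); generalized eigenvector w with (A-λI)w=v is (-1,3).
General solution: e^(-t)[c_1·v + c_2·(t·v + w)].
Applying p(0)=-4, q(0)=0 gives c_1=12, c_2=4.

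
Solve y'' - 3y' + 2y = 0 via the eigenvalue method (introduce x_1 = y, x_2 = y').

y(t) = c_1e^(2t) + c_2e^(t)

Let x_1 = y, x_2 = y'. Then x_1' = x_2 and x_2' = -2x_1 + 3x_2.
A = [[0,1],[-2,3]]; det(A-λI) = λ^2 - 3λ + 2.
Eigenvalues λ = 2, 1 with eigenvectors (1,2), (1,1).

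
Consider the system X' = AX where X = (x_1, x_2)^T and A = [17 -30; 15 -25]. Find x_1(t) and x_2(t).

x_1(t) = -3K_1e^(-4t)sin(3t) + K_1e^(-4t)cos(3t) + K_2e^(-4t)sin(3t) + 3K_2e^(-4t)cos(3t), x_2(t) = -2K_1e^(-4t)sin(3t) + K_1e^(-4t)cos(3t) + K_2e^(-4t)sin(3t) + 2K_2e^(-4t)cos(3t)

Coefficient matrix A = [[17, -30], [15, -25]].
Characteristic polynomial det(A - λI) = λ^2 + 8λ + 25 = 0.
Eigenvalues λ = -4 ± 3i (complex conjugate pair).
For λ=-4+3i: an eigenvector is (1,1) - i(-3,-2) = (1 + 3i, 1 + 2i).
A real fundamental pair from Re and Im of e^((-4+3i)t)v: X_1 = e^(-4t)(cos(3t)·(1,1) + sin(3t)·(-3,-2)), X_2 = e^(-4t)(sin(3t)·(1,1) - cos(3t)·(-3,-2)).
General solution: K_1X_1 + K_2X_2.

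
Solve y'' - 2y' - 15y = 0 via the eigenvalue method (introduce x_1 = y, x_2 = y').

y(t) = K_1e^(5t) + K_2e^(-3t)

Let x_1 = y, x_2 = y'. Then x_1' = x_2 and x_2' = 15x_1 + 2x_2.
A = [[0,1],[15,2]]; det(A-λI) = λ^2 - 2λ - 15.
Eigenvalues λ = 5, -3 with eigenvectors (1,5), (1,-3).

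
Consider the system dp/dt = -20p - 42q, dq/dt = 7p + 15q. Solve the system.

p(t) = 2K_1e^(t) - 3K_2e^(-6t), q(t) = -K_1e^(t) + K_2e^(-6t)

Coefficient matrix A = [[-20, -42], [7, 15]].
Characteristic polynomial det(A - λI) = λ^2 + 5λ - 6 = 0.
Eigenvalues λ = 1, -6.
For λ=1: (A-λI) row 1 is [-21, -42], so an eigenvector is (2, -1).
For λ=-6: (A-λI) row 1 is [-14, -42], so an eigenvector is (-3, 1).
General solution: K_1e^(t)(2,-1) + K_2e^(-6t)(-3,1).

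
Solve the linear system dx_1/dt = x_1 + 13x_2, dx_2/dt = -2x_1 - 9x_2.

Coefficient matrix A = [[1, 13], [-2, -9]].
Characteristic polynomial det(A - λI) = λ^2 + 8λ + 17 = 0.
Eigenvalues λ = -4 ± i (complex conjugate pair).
For λ=-4+i: an eigenvector is (-3,1) - i(-2,1) = (-3 + 2i, 1 - i).
A real fundamental pair from Re and Im of e^((-4+i)t)v: X_1 = e^(-4t)(cos(t)·(-3,1) + sin(t)·(-2,1)), X_2 = e^(-4t)(sin(t)·(-3,1) - cos(t)·(-2,1)).
General solution: c_1X_1 + c_2X_2.

x_1(t) = -2c_1e^(-4t)sin(t) - 3c_1e^(-4t)cos(t) - 3c_2e^(-4t)sin(t) + 2c_2e^(-4t)cos(t), x_2(t) = c_1e^(-4t)sin(t) + c_1e^(-4t)cos(t) + c_2e^(-4t)sin(t) - c_2e^(-4t)cos(t)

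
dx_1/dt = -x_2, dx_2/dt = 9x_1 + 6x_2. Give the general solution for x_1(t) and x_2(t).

x_1(t) = C_1e^(3t) + C_2te^(3t) - C_2e^(3t), x_2(t) = -3C_1e^(3t) - 3C_2te^(3t) + 2C_2e^(3t)

Coefficient matrix A = [[0, -1], [9, 6]].
Characteristic polynomial det(A - λI) = λ^2 - 6λ + 9 = 0.
Single eigenvalue λ = 3 with algebraic multiplicity 2.
Eigenvector v = (1,-3); generalized eigenvector w with (A-λI)w=v is (-1,2).
General solution: e^(3t)[C_1·v + C_2·(t·v + w)].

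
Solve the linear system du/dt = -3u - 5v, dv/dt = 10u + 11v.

Coefficient matrix A = [[-3, -5], [10, 11]].
Characteristic polynomial det(A - λI) = λ^2 - 8λ + 17 = 0.
Eigenvalues λ = 4 ± i (complex conjugate pair).
For λ=4+i: an eigenvector is (-2,3) - i(-1,1) = (-2 + i, 3 - i).
A real fundamental pair from Re and Im of e^((4+i)t)v: X_1 = e^(4t)(cos(t)·(-2,3) + sin(t)·(-1,1)), X_2 = e^(4t)(sin(t)·(-2,3) - cos(t)·(-1,1)).
General solution: C_1X_1 + C_2X_2.

u(t) = -C_1e^(4t)sin(t) - 2C_1e^(4t)cos(t) - 2C_2e^(4t)sin(t) + C_2e^(4t)cos(t), v(t) = C_1e^(4t)sin(t) + 3C_1e^(4t)cos(t) + 3C_2e^(4t)sin(t) - C_2e^(4t)cos(t)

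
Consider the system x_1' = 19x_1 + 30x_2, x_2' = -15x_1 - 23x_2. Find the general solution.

x_1(t) = -c_1e^(-2t)sin(3t) - 3c_1e^(-2t)cos(3t) - 3c_2e^(-2t)sin(3t) + c_2e^(-2t)cos(3t), x_2(t) = c_1e^(-2t)sin(3t) + 2c_1e^(-2t)cos(3t) + 2c_2e^(-2t)sin(3t) - c_2e^(-2t)cos(3t)

Coefficient matrix A = [[19, 30], [-15, -23]].
Characteristic polynomial det(A - λI) = λ^2 + 4λ + 13 = 0.
Eigenvalues λ = -2 ± 3i (complex conjugate pair).
For λ=-2+3i: an eigenvector is (-3,2) - i(-1,1) = (-3 + i, 2 - i).
A real fundamental pair from Re and Im of e^((-2+3i)t)v: X_1 = e^(-2t)(cos(3t)·(-3,2) + sin(3t)·(-1,1)), X_2 = e^(-2t)(sin(3t)·(-3,2) - cos(3t)·(-1,1)).
General solution: c_1X_1 + c_2X_2.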